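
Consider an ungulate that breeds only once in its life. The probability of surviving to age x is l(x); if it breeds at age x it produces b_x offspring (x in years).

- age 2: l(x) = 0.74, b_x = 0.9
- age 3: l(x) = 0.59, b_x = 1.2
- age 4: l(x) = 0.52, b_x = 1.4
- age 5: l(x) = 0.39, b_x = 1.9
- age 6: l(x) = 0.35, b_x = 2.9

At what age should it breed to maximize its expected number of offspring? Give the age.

Expected offspring if breeding at age x = l(x) × b_x:
  age 2: 0.74 × 0.9 = 0.666
  age 3: 0.59 × 1.2 = 0.708
  age 4: 0.52 × 1.4 = 0.728
  age 5: 0.39 × 1.9 = 0.741
  age 6: 0.35 × 2.9 = 1.015
Maximum at age 6 (1.015).

6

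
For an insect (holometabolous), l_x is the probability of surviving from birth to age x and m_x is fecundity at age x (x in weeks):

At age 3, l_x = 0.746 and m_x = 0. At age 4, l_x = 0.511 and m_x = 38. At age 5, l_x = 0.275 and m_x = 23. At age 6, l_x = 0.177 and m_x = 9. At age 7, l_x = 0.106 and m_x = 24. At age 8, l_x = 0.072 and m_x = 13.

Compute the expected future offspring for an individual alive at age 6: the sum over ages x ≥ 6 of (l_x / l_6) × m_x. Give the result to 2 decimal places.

28.66

l_6 = 0.177. Conditional survival from age 6 to x is l_x / l_6.
  x=6: (0.177/0.177) × 9 = 9.0000
  x=7: (0.106/0.177) × 24 = 14.3729
  x=8: (0.072/0.177) × 13 = 5.2881
Sum = 9.0000 + 14.3729 + 5.2881 = 28.6610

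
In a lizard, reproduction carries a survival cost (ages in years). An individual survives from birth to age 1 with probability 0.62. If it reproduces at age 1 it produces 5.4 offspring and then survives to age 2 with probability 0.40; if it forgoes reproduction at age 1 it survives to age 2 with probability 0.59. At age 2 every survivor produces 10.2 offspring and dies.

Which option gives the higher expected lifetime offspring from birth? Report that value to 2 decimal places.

5.88

breed at age 1: R₀ = 0.62 × (5.4 + 0.40 × 10.2) = 0.62 × 9.4800 = 5.8776
delay to age 2: R₀ = 0.62 × (0.59 × 10.2) = 0.62 × 6.0180 = 3.7312
Higher: breed at age 1 (5.8776).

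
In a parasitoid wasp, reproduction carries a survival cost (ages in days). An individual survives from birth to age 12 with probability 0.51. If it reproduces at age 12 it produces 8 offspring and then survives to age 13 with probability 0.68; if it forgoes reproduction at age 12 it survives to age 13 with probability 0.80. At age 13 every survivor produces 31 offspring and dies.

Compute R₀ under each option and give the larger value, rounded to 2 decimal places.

14.83

breed at age 12: R₀ = 0.51 × (8 + 0.68 × 31) = 0.51 × 29.0800 = 14.8308
delay to age 13: R₀ = 0.51 × (0.80 × 31) = 0.51 × 24.8000 = 12.6480
Higher: breed at age 12 (14.8308).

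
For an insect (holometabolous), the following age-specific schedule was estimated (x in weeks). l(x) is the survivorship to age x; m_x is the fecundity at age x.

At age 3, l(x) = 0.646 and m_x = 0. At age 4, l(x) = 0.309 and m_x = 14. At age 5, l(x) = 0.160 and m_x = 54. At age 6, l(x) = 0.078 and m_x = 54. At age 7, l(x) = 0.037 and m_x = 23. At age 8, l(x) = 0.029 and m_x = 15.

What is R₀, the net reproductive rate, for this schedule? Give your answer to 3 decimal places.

18.464

R₀ = Σ l(x) m_x:
  age 3: 0.646 × 0 = 0.0000
  age 4: 0.309 × 14 = 4.3260
  age 5: 0.160 × 54 = 8.6400
  age 6: 0.078 × 54 = 4.2120
  age 7: 0.037 × 23 = 0.8510
  age 8: 0.029 × 15 = 0.4350
R₀ = 0.0000 + 4.3260 + 8.6400 + 4.2120 + 0.8510 + 0.4350 = 18.4640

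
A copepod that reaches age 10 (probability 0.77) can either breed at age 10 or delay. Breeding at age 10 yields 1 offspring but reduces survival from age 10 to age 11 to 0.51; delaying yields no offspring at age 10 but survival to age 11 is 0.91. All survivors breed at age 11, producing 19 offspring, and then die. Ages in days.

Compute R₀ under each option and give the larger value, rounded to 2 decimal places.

13.31

breed at age 10: R₀ = 0.77 × (1 + 0.51 × 19) = 0.77 × 10.6900 = 8.2313
delay to age 11: R₀ = 0.77 × (0.91 × 19) = 0.77 × 17.2900 = 13.3133
Higher: delay to age 11 (13.3133).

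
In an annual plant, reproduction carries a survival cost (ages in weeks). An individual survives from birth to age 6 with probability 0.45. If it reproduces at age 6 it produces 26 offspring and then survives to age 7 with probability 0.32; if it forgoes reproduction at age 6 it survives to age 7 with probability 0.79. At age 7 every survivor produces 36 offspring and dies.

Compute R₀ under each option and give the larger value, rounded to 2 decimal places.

breed at age 6: R₀ = 0.45 × (26 + 0.32 × 36) = 0.45 × 37.5200 = 16.8840
delay to age 7: R₀ = 0.45 × (0.79 × 36) = 0.45 × 28.4400 = 12.7980
Higher: breed at age 6 (16.8840).

16.88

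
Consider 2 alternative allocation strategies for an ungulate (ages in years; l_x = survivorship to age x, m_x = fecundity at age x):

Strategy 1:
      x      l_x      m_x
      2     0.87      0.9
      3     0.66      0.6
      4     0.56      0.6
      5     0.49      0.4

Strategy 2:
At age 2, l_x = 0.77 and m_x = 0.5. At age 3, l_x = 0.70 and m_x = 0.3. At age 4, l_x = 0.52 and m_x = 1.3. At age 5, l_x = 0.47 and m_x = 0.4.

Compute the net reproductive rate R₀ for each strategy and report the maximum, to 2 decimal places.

1.71

Strategy 1: R₀ = 0.87×0.9 + 0.66×0.6 + 0.56×0.6 + 0.49×0.4 = 1.7110
Strategy 2: R₀ = 0.77×0.5 + 0.70×0.3 + 0.52×1.3 + 0.47×0.4 = 1.4590
Highest R₀: strategy 1 with 1.7110.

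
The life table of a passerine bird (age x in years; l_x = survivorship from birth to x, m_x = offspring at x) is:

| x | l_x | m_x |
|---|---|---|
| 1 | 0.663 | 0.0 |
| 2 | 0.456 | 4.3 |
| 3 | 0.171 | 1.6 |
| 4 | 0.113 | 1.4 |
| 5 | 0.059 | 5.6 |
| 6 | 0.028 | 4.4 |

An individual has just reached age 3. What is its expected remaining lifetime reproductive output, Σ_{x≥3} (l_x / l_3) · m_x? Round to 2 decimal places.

5.18

l_3 = 0.171. Conditional survival from age 3 to x is l_x / l_3.
  x=3: (0.171/0.171) × 1.6 = 1.6000
  x=4: (0.113/0.171) × 1.4 = 0.9251
  x=5: (0.059/0.171) × 5.6 = 1.9322
  x=6: (0.028/0.171) × 4.4 = 0.7205
Sum = 1.6000 + 0.9251 + 1.9322 + 0.7205 = 5.1778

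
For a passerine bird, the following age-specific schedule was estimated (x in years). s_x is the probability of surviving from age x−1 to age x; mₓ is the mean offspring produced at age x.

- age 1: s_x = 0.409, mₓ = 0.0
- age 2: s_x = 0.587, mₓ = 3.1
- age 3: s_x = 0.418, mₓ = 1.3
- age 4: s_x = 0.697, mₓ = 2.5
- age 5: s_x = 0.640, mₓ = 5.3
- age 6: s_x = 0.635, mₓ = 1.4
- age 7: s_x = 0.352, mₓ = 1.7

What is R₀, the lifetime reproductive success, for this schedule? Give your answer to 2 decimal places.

Survivorship from birth: l_x = s_1·s_2·…·s_x.
  l_1 = 0.40900
  l_2 = 0.24008
  l_3 = 0.10035
  l_4 = 0.06995
  l_5 = 0.04477
  l_6 = 0.02843
  l_7 = 0.01001
R₀ = Σ l_x mₓ:
  age 1: 0.40900 × 0.0 = 0.0000
  age 2: 0.24008 × 3.1 = 0.7442
  age 3: 0.10035 × 1.3 = 0.1305
  age 4: 0.06995 × 2.5 = 0.1749
  age 5: 0.04477 × 5.3 = 0.2373
  age 6: 0.02843 × 1.4 = 0.0398
  age 7: 0.01001 × 1.7 = 0.0170
R₀ = 0.0000 + 0.7442 + 0.1305 + 0.1749 + 0.2373 + 0.0398 + 0.0170 = 1.3437

1.34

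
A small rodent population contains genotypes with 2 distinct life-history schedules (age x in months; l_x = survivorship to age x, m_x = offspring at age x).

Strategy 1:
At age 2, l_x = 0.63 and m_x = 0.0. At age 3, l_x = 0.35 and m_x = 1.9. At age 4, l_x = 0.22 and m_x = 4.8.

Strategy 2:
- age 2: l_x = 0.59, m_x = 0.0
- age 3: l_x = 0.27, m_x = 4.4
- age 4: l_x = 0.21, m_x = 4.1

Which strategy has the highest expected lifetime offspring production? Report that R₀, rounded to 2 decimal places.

Strategy 1: R₀ = 0.63×0.0 + 0.35×1.9 + 0.22×4.8 = 1.7210
Strategy 2: R₀ = 0.59×0.0 + 0.27×4.4 + 0.21×4.1 = 2.0490
Highest R₀: strategy 2 with 2.0490.

2.05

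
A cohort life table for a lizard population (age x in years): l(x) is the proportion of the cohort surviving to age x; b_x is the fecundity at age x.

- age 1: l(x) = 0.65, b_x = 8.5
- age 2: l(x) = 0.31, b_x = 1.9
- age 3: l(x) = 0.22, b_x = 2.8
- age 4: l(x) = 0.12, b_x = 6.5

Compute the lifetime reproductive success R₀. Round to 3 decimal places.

R₀ = Σ l(x) b_x:
  age 1: 0.65 × 8.5 = 5.5250
  age 2: 0.31 × 1.9 = 0.5890
  age 3: 0.22 × 2.8 = 0.6160
  age 4: 0.12 × 6.5 = 0.7800
R₀ = 5.5250 + 0.5890 + 0.6160 + 0.7800 = 7.5100

7.510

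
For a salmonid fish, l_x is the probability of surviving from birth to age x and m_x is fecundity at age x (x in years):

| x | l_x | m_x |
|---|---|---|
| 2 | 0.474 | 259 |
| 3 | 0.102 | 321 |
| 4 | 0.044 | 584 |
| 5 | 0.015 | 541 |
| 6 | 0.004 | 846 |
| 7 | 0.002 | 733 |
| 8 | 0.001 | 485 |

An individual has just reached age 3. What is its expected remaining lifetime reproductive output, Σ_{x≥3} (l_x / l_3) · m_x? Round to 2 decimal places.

704.78

l_3 = 0.102. Conditional survival from age 3 to x is l_x / l_3.
  x=3: (0.102/0.102) × 321 = 321.0000
  x=4: (0.044/0.102) × 584 = 251.9216
  x=5: (0.015/0.102) × 541 = 79.5588
  x=6: (0.004/0.102) × 846 = 33.1765
  x=7: (0.002/0.102) × 733 = 14.3725
  x=8: (0.001/0.102) × 485 = 4.7549
Sum = 321.0000 + 251.9216 + 79.5588 + 33.1765 + 14.3725 + 4.7549 = 704.7843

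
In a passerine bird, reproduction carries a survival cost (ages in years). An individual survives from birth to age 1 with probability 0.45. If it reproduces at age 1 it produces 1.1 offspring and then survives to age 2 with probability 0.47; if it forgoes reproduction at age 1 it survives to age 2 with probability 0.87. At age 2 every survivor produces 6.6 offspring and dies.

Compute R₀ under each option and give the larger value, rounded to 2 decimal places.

2.58

breed at age 1: R₀ = 0.45 × (1.1 + 0.47 × 6.6) = 0.45 × 4.2020 = 1.8909
delay to age 2: R₀ = 0.45 × (0.87 × 6.6) = 0.45 × 5.7420 = 2.5839
Higher: delay to age 2 (2.5839).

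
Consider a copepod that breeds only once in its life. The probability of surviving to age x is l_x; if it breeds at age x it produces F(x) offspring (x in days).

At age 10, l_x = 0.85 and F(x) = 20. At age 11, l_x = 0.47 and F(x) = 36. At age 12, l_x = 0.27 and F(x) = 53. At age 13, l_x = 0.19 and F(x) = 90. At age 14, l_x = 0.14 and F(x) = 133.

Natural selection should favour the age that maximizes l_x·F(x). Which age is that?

14

Expected offspring if breeding at age x = l_x × F(x):
  age 10: 0.85 × 20 = 17.000
  age 11: 0.47 × 36 = 16.920
  age 12: 0.27 × 53 = 14.310
  age 13: 0.19 × 90 = 17.100
  age 14: 0.14 × 133 = 18.620
Maximum at age 14 (18.620).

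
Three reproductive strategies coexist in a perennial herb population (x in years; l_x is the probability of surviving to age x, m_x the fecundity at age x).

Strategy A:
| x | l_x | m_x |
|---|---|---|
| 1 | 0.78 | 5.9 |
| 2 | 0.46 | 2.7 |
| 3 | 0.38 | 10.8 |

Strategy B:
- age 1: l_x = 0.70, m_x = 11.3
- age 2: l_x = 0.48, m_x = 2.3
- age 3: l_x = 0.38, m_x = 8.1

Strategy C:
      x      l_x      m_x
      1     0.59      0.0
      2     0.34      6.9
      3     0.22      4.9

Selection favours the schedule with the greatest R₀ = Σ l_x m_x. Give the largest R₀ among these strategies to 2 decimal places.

Strategy A: R₀ = 0.78×5.9 + 0.46×2.7 + 0.38×10.8 = 9.9480
Strategy B: R₀ = 0.70×11.3 + 0.48×2.3 + 0.38×8.1 = 12.0920
Strategy C: R₀ = 0.59×0.0 + 0.34×6.9 + 0.22×4.9 = 3.4240
Highest R₀: strategy B with 12.0920.

12.09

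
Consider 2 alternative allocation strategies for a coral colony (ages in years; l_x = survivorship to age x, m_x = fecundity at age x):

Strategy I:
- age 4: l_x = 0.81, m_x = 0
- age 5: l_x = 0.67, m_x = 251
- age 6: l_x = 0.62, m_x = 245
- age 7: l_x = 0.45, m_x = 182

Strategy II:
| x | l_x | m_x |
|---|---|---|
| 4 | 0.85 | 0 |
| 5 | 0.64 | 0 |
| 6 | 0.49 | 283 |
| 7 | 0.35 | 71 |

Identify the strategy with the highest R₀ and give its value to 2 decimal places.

401.97

Strategy I: R₀ = 0.81×0 + 0.67×251 + 0.62×245 + 0.45×182 = 401.9700
Strategy II: R₀ = 0.85×0 + 0.64×0 + 0.49×283 + 0.35×71 = 163.5200
Highest R₀: strategy I with 401.9700.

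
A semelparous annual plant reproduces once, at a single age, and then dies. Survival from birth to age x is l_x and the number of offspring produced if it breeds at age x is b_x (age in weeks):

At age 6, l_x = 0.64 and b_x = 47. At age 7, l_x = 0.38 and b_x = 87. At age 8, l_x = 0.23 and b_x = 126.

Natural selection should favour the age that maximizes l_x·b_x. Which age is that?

7

Expected offspring if breeding at age x = l_x × b_x:
  age 6: 0.64 × 47 = 30.080
  age 7: 0.38 × 87 = 33.060
  age 8: 0.23 × 126 = 28.980
Maximum at age 7 (33.060).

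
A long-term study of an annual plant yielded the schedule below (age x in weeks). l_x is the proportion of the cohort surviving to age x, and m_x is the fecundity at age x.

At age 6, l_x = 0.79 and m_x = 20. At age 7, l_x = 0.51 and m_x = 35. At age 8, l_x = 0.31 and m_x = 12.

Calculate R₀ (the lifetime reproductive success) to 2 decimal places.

37.37

R₀ = Σ l_x m_x:
  age 6: 0.79 × 20 = 15.8000
  age 7: 0.51 × 35 = 17.8500
  age 8: 0.31 × 12 = 3.7200
R₀ = 15.8000 + 17.8500 + 3.7200 = 37.3700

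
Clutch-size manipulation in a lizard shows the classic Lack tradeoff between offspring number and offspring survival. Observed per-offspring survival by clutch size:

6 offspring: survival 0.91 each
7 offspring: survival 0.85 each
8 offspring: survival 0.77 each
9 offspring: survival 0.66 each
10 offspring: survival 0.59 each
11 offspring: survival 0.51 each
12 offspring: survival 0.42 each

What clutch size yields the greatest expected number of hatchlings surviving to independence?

Expected hatchlings surviving to independence = c × s(c):
  c=6: 6 × 0.91 = 5.460
  c=7: 7 × 0.85 = 5.950
  c=8: 8 × 0.77 = 6.160
  c=9: 9 × 0.66 = 5.940
  c=10: 10 × 0.59 = 5.900
  c=11: 11 × 0.51 = 5.610
  c=12: 12 × 0.42 = 5.040
Maximum at c = 8 (6.160 hatchlings surviving to independence).

8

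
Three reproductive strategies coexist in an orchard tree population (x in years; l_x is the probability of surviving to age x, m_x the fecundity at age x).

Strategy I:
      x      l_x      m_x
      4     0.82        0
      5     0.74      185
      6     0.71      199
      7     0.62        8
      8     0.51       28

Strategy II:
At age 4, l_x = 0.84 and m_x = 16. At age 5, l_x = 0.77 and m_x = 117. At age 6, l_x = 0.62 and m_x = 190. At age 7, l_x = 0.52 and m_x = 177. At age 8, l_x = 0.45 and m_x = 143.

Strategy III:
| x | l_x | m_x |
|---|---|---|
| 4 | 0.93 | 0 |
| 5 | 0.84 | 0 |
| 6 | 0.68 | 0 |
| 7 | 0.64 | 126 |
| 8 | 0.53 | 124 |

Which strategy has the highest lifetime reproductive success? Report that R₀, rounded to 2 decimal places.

Strategy I: R₀ = 0.82×0 + 0.74×185 + 0.71×199 + 0.62×8 + 0.51×28 = 297.4300
Strategy II: R₀ = 0.84×16 + 0.77×117 + 0.62×190 + 0.52×177 + 0.45×143 = 377.7200
Strategy III: R₀ = 0.93×0 + 0.84×0 + 0.68×0 + 0.64×126 + 0.53×124 = 146.3600
Highest R₀: strategy II with 377.7200.

377.72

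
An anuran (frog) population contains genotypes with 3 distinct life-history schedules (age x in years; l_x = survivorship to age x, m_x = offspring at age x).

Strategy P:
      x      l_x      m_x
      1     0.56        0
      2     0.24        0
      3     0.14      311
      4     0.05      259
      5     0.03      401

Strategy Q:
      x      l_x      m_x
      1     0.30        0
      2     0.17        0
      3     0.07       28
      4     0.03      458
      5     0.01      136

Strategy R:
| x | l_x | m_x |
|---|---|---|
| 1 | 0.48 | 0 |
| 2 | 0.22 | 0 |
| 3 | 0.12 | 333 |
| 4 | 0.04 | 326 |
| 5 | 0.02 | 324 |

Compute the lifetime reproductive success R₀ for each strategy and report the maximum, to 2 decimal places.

68.52

Strategy P: R₀ = 0.56×0 + 0.24×0 + 0.14×311 + 0.05×259 + 0.03×401 = 68.5200
Strategy Q: R₀ = 0.30×0 + 0.17×0 + 0.07×28 + 0.03×458 + 0.01×136 = 17.0600
Strategy R: R₀ = 0.48×0 + 0.22×0 + 0.12×333 + 0.04×326 + 0.02×324 = 59.4800
Highest R₀: strategy P with 68.5200.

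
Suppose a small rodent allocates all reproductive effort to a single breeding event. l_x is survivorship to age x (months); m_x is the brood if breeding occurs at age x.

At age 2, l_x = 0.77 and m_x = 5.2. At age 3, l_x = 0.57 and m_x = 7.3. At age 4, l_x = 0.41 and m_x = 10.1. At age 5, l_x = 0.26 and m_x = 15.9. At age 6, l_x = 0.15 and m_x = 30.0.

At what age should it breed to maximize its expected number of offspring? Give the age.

6

Expected offspring if breeding at age x = l_x × m_x:
  age 2: 0.77 × 5.2 = 4.004
  age 3: 0.57 × 7.3 = 4.161
  age 4: 0.41 × 10.1 = 4.141
  age 5: 0.26 × 15.9 = 4.134
  age 6: 0.15 × 30.0 = 4.500
Maximum at age 6 (4.500).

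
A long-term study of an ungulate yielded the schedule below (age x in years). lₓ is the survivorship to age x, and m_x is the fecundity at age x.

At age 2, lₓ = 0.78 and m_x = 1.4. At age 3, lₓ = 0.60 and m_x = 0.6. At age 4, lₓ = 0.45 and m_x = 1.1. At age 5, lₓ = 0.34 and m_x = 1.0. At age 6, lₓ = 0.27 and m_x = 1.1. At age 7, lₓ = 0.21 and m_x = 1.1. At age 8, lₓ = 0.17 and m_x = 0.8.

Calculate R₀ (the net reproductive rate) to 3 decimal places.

2.951

R₀ = Σ lₓ m_x:
  age 2: 0.78 × 1.4 = 1.0920
  age 3: 0.60 × 0.6 = 0.3600
  age 4: 0.45 × 1.1 = 0.4950
  age 5: 0.34 × 1.0 = 0.3400
  age 6: 0.27 × 1.1 = 0.2970
  age 7: 0.21 × 1.1 = 0.2310
  age 8: 0.17 × 0.8 = 0.1360
R₀ = 1.0920 + 0.3600 + 0.4950 + 0.3400 + 0.2970 + 0.2310 + 0.1360 = 2.9510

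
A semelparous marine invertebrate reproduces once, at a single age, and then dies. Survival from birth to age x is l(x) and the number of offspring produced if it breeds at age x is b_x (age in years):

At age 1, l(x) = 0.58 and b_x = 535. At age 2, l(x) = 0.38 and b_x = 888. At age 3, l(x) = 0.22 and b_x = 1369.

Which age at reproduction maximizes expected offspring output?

Expected offspring if breeding at age x = l(x) × b_x:
  age 1: 0.58 × 535 = 310.300
  age 2: 0.38 × 888 = 337.440
  age 3: 0.22 × 1369 = 301.180
Maximum at age 2 (337.440).

2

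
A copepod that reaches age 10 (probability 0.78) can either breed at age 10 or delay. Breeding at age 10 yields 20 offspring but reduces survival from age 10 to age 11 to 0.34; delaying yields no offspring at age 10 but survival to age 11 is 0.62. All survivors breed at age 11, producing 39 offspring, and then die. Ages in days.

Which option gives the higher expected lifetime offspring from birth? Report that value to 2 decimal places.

breed at age 10: R₀ = 0.78 × (20 + 0.34 × 39) = 0.78 × 33.2600 = 25.9428
delay to age 11: R₀ = 0.78 × (0.62 × 39) = 0.78 × 24.1800 = 18.8604
Higher: breed at age 10 (25.9428).

25.94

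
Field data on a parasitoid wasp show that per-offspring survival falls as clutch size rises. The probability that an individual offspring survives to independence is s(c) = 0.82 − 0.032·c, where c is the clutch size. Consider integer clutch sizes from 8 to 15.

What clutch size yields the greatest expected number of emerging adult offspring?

Expected emerging adult offspring = c × s(c):
  c=8: 8 × 0.564 = 4.512
  c=9: 9 × 0.532 = 4.788
  c=10: 10 × 0.500 = 5.000
  c=11: 11 × 0.468 = 5.148
  c=12: 12 × 0.436 = 5.232
  c=13: 13 × 0.404 = 5.252
  c=14: 14 × 0.372 = 5.208
  c=15: 15 × 0.340 = 5.100
Maximum at c = 13 (5.252 emerging adult offspring).

13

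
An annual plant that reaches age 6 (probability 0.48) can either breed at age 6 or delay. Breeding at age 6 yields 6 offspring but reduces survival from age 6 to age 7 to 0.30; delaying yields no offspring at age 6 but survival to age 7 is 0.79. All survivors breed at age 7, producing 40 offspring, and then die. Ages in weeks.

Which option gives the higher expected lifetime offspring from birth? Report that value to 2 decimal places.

breed at age 6: R₀ = 0.48 × (6 + 0.30 × 40) = 0.48 × 18.0000 = 8.6400
delay to age 7: R₀ = 0.48 × (0.79 × 40) = 0.48 × 31.6000 = 15.1680
Higher: delay to age 7 (15.1680).

15.17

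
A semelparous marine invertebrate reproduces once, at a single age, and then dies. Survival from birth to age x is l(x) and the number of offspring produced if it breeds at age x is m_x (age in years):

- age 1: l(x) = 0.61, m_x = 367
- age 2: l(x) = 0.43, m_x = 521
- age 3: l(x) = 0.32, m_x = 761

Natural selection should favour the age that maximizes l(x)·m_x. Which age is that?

Expected offspring if breeding at age x = l(x) × m_x:
  age 1: 0.61 × 367 = 223.870
  age 2: 0.43 × 521 = 224.030
  age 3: 0.32 × 761 = 243.520
Maximum at age 3 (243.520).

3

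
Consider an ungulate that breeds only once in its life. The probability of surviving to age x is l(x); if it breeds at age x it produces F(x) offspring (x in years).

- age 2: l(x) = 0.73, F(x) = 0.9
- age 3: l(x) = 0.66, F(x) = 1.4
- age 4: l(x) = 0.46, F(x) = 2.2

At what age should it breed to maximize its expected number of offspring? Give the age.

4

Expected offspring if breeding at age x = l(x) × F(x):
  age 2: 0.73 × 0.9 = 0.657
  age 3: 0.66 × 1.4 = 0.924
  age 4: 0.46 × 2.2 = 1.012
Maximum at age 4 (1.012).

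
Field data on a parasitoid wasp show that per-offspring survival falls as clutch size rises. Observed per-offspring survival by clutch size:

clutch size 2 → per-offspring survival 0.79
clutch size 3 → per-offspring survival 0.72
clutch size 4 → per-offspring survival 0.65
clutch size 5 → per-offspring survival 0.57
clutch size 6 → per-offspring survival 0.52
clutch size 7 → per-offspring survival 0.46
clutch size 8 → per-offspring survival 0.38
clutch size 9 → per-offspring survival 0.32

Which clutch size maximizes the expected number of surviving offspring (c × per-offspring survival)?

7

Expected surviving offspring = c × s(c):
  c=2: 2 × 0.79 = 1.580
  c=3: 3 × 0.72 = 2.160
  c=4: 4 × 0.65 = 2.600
  c=5: 5 × 0.57 = 2.850
  c=6: 6 × 0.52 = 3.120
  c=7: 7 × 0.46 = 3.220
  c=8: 8 × 0.38 = 3.040
  c=9: 9 × 0.32 = 2.880
Maximum at c = 7 (3.220 surviving offspring).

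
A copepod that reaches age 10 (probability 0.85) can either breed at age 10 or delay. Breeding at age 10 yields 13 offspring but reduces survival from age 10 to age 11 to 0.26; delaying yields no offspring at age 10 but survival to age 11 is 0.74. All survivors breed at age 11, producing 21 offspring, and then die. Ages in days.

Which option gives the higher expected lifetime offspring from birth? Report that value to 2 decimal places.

breed at age 10: R₀ = 0.85 × (13 + 0.26 × 21) = 0.85 × 18.4600 = 15.6910
delay to age 11: R₀ = 0.85 × (0.74 × 21) = 0.85 × 15.5400 = 13.2090
Higher: breed at age 10 (15.6910).

15.69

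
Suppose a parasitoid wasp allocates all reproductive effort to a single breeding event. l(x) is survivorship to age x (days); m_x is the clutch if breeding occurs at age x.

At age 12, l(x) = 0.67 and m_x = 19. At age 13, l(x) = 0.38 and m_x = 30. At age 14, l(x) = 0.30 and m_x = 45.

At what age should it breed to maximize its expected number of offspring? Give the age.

Expected offspring if breeding at age x = l(x) × m_x:
  age 12: 0.67 × 19 = 12.730
  age 13: 0.38 × 30 = 11.400
  age 14: 0.30 × 45 = 13.500
Maximum at age 14 (13.500).

14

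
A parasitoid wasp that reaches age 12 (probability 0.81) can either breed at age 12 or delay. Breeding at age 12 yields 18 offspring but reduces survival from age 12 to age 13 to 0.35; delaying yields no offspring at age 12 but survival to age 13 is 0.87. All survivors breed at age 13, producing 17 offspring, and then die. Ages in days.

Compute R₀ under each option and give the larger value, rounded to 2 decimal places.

breed at age 12: R₀ = 0.81 × (18 + 0.35 × 17) = 0.81 × 23.9500 = 19.3995
delay to age 13: R₀ = 0.81 × (0.87 × 17) = 0.81 × 14.7900 = 11.9799
Higher: breed at age 12 (19.3995).

19.40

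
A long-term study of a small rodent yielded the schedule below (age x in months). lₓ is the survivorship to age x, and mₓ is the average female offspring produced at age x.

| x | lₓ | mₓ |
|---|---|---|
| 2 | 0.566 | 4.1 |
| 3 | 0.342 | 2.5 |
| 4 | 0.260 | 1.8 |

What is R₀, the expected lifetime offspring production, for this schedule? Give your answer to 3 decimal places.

3.644

R₀ = Σ lₓ mₓ:
  age 2: 0.566 × 4.1 = 2.3206
  age 3: 0.342 × 2.5 = 0.8550
  age 4: 0.260 × 1.8 = 0.4680
R₀ = 2.3206 + 0.8550 + 0.4680 = 3.6436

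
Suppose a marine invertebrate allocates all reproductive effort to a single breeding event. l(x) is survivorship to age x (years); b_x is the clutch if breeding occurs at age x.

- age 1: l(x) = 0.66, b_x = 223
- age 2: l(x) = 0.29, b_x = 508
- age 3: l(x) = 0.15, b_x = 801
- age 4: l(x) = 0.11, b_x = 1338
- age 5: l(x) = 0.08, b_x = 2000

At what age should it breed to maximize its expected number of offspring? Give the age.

Expected offspring if breeding at age x = l(x) × b_x:
  age 1: 0.66 × 223 = 147.180
  age 2: 0.29 × 508 = 147.320
  age 3: 0.15 × 801 = 120.150
  age 4: 0.11 × 1338 = 147.180
  age 5: 0.08 × 2000 = 160.000
Maximum at age 5 (160.000).

5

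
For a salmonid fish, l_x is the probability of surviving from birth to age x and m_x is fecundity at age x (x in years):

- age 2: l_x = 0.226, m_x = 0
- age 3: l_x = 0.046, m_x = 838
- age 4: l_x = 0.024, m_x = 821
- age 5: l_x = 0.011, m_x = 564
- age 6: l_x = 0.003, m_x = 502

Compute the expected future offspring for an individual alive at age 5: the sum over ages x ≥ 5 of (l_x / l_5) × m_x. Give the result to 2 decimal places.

l_5 = 0.011. Conditional survival from age 5 to x is l_x / l_5.
  x=5: (0.011/0.011) × 564 = 564.0000
  x=6: (0.003/0.011) × 502 = 136.9091
Sum = 564.0000 + 136.9091 = 700.9091

700.91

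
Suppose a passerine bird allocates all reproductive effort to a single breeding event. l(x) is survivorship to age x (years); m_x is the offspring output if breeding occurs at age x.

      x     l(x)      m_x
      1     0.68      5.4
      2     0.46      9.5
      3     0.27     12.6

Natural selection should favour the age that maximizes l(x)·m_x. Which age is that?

Expected offspring if breeding at age x = l(x) × m_x:
  age 1: 0.68 × 5.4 = 3.672
  age 2: 0.46 × 9.5 = 4.370
  age 3: 0.27 × 12.6 = 3.402
Maximum at age 2 (4.370).

2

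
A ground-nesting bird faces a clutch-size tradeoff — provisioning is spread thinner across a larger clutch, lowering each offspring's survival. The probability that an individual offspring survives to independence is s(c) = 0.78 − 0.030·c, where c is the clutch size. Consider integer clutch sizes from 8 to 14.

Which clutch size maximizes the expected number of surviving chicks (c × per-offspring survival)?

13

Expected surviving chicks = c × s(c):
  c=8: 8 × 0.540 = 4.320
  c=9: 9 × 0.510 = 4.590
  c=10: 10 × 0.480 = 4.800
  c=11: 11 × 0.450 = 4.950
  c=12: 12 × 0.420 = 5.040
  c=13: 13 × 0.390 = 5.070
  c=14: 14 × 0.360 = 5.040
Maximum at c = 13 (5.070 surviving chicks).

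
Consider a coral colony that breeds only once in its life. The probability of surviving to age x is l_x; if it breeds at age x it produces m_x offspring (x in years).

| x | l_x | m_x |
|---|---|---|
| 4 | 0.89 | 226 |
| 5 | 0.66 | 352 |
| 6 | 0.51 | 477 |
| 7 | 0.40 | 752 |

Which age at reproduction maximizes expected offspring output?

7

Expected offspring if breeding at age x = l_x × m_x:
  age 4: 0.89 × 226 = 201.140
  age 5: 0.66 × 352 = 232.320
  age 6: 0.51 × 477 = 243.270
  age 7: 0.40 × 752 = 300.800
Maximum at age 7 (300.800).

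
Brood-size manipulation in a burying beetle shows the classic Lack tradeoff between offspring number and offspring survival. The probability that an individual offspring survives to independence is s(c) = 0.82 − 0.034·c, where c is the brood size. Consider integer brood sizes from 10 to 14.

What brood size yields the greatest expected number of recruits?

12

Expected recruits = c × s(c):
  c=10: 10 × 0.480 = 4.800
  c=11: 11 × 0.446 = 4.906
  c=12: 12 × 0.412 = 4.944
  c=13: 13 × 0.378 = 4.914
  c=14: 14 × 0.344 = 4.816
Maximum at c = 12 (4.944 recruits).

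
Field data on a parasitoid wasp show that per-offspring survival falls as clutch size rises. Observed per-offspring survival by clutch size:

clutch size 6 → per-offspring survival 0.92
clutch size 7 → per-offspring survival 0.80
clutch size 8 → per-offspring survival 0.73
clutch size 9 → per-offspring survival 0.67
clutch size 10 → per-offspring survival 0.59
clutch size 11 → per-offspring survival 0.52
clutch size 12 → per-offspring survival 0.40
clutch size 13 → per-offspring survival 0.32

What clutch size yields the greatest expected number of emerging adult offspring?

Expected emerging adult offspring = c × s(c):
  c=6: 6 × 0.92 = 5.520
  c=7: 7 × 0.80 = 5.600
  c=8: 8 × 0.73 = 5.840
  c=9: 9 × 0.67 = 6.030
  c=10: 10 × 0.59 = 5.900
  c=11: 11 × 0.52 = 5.720
  c=12: 12 × 0.40 = 4.800
  c=13: 13 × 0.32 = 4.160
Maximum at c = 9 (6.030 emerging adult offspring).

9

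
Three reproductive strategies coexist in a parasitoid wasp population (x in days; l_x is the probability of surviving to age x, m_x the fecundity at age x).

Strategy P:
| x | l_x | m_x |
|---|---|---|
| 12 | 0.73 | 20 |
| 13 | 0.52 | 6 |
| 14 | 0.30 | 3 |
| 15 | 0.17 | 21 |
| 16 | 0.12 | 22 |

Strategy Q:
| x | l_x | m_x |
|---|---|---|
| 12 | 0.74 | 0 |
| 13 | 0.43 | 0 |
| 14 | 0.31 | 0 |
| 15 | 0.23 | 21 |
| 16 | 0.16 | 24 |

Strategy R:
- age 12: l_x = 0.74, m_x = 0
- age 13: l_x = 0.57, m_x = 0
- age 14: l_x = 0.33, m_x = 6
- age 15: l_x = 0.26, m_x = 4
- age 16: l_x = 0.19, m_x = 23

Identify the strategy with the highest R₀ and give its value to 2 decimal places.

24.83

Strategy P: R₀ = 0.73×20 + 0.52×6 + 0.30×3 + 0.17×21 + 0.12×22 = 24.8300
Strategy Q: R₀ = 0.74×0 + 0.43×0 + 0.31×0 + 0.23×21 + 0.16×24 = 8.6700
Strategy R: R₀ = 0.74×0 + 0.57×0 + 0.33×6 + 0.26×4 + 0.19×23 = 7.3900
Highest R₀: strategy P with 24.8300.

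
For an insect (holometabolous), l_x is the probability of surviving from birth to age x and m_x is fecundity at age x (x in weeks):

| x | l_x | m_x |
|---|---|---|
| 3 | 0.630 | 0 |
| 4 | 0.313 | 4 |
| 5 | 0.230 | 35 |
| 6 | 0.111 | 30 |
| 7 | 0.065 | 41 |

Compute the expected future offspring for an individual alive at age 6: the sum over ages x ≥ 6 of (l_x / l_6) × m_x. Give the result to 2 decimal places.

54.01

l_6 = 0.111. Conditional survival from age 6 to x is l_x / l_6.
  x=6: (0.111/0.111) × 30 = 30.0000
  x=7: (0.065/0.111) × 41 = 24.0090
Sum = 30.0000 + 24.0090 = 54.0090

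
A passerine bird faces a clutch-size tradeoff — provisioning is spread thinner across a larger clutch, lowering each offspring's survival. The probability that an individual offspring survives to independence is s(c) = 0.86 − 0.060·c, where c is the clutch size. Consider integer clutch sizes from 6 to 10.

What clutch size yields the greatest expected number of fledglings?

7

Expected fledglings = c × s(c):
  c=6: 6 × 0.500 = 3.000
  c=7: 7 × 0.440 = 3.080
  c=8: 8 × 0.380 = 3.040
  c=9: 9 × 0.320 = 2.880
  c=10: 10 × 0.260 = 2.600
Maximum at c = 7 (3.080 fledglings).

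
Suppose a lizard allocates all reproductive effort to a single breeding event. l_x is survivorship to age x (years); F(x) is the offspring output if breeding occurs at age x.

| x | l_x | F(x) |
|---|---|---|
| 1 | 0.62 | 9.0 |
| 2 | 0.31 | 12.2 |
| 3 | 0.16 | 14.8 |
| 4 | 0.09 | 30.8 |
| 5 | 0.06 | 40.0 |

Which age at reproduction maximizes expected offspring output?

1

Expected offspring if breeding at age x = l_x × F(x):
  age 1: 0.62 × 9.0 = 5.580
  age 2: 0.31 × 12.2 = 3.782
  age 3: 0.16 × 14.8 = 2.368
  age 4: 0.09 × 30.8 = 2.772
  age 5: 0.06 × 40.0 = 2.400
Maximum at age 1 (5.580).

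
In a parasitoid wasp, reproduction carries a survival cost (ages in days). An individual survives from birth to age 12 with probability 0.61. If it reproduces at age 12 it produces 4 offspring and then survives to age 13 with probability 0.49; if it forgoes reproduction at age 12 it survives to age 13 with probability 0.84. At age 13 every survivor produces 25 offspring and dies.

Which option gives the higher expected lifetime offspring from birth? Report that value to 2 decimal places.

12.81

breed at age 12: R₀ = 0.61 × (4 + 0.49 × 25) = 0.61 × 16.2500 = 9.9125
delay to age 13: R₀ = 0.61 × (0.84 × 25) = 0.61 × 21.0000 = 12.8100
Higher: delay to age 13 (12.8100).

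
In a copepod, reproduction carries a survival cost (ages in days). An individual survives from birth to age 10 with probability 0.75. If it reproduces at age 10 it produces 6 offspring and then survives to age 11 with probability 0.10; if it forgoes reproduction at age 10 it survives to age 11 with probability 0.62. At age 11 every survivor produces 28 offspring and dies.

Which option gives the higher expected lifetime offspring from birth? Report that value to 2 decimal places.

13.02

breed at age 10: R₀ = 0.75 × (6 + 0.10 × 28) = 0.75 × 8.8000 = 6.6000
delay to age 11: R₀ = 0.75 × (0.62 × 28) = 0.75 × 17.3600 = 13.0200
Higher: delay to age 11 (13.0200).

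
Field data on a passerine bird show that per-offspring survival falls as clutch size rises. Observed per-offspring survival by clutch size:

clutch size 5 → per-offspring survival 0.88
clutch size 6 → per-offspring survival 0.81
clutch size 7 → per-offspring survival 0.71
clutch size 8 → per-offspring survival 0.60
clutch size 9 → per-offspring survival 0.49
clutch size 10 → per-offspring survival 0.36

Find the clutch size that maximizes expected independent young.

7

Expected independent young = c × s(c):
  c=5: 5 × 0.88 = 4.400
  c=6: 6 × 0.81 = 4.860
  c=7: 7 × 0.71 = 4.970
  c=8: 8 × 0.60 = 4.800
  c=9: 9 × 0.49 = 4.410
  c=10: 10 × 0.36 = 3.600
Maximum at c = 7 (4.970 independent young).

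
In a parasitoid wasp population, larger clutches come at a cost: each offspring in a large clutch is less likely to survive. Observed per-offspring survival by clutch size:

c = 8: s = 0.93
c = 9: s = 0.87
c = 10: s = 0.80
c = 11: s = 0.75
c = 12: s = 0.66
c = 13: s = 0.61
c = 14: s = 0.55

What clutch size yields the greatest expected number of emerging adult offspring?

11

Expected emerging adult offspring = c × s(c):
  c=8: 8 × 0.93 = 7.440
  c=9: 9 × 0.87 = 7.830
  c=10: 10 × 0.80 = 8.000
  c=11: 11 × 0.75 = 8.250
  c=12: 12 × 0.66 = 7.920
  c=13: 13 × 0.61 = 7.930
  c=14: 14 × 0.55 = 7.700
Maximum at c = 11 (8.250 emerging adult offspring).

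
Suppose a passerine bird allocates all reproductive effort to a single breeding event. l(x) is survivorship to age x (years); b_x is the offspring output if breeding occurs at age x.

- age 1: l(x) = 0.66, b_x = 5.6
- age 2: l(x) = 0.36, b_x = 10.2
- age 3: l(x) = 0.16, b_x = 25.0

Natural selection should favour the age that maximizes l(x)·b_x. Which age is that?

Expected offspring if breeding at age x = l(x) × b_x:
  age 1: 0.66 × 5.6 = 3.696
  age 2: 0.36 × 10.2 = 3.672
  age 3: 0.16 × 25.0 = 4.000
Maximum at age 3 (4.000).

3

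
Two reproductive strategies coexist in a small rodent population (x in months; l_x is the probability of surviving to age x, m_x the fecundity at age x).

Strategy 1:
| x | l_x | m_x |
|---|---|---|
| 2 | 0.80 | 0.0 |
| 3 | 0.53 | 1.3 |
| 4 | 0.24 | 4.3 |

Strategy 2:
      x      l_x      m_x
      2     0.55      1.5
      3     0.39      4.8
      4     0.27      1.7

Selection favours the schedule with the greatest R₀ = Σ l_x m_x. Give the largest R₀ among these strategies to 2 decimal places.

Strategy 1: R₀ = 0.80×0.0 + 0.53×1.3 + 0.24×4.3 = 1.7210
Strategy 2: R₀ = 0.55×1.5 + 0.39×4.8 + 0.27×1.7 = 3.1560
Highest R₀: strategy 2 with 3.1560.

3.16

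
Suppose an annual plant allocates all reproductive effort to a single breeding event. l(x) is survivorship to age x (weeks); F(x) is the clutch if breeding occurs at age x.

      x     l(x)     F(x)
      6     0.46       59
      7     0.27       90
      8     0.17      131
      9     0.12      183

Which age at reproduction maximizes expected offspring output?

6

Expected offspring if breeding at age x = l(x) × F(x):
  age 6: 0.46 × 59 = 27.140
  age 7: 0.27 × 90 = 24.300
  age 8: 0.17 × 131 = 22.270
  age 9: 0.12 × 183 = 21.960
Maximum at age 6 (27.140).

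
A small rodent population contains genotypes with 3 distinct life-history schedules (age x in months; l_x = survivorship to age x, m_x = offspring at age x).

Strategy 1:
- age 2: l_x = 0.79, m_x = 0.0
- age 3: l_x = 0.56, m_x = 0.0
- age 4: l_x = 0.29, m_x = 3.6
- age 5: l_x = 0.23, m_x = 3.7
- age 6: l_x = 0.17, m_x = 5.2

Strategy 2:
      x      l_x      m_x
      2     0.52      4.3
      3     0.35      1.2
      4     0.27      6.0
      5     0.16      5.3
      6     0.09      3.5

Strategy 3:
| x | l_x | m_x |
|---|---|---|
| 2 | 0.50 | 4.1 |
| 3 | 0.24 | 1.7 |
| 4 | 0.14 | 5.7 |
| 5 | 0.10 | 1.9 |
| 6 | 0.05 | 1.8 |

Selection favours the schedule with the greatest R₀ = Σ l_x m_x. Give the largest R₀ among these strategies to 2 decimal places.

Strategy 1: R₀ = 0.79×0.0 + 0.56×0.0 + 0.29×3.6 + 0.23×3.7 + 0.17×5.2 = 2.7790
Strategy 2: R₀ = 0.52×4.3 + 0.35×1.2 + 0.27×6.0 + 0.16×5.3 + 0.09×3.5 = 5.4390
Strategy 3: R₀ = 0.50×4.1 + 0.24×1.7 + 0.14×5.7 + 0.10×1.9 + 0.05×1.8 = 3.5360
Highest R₀: strategy 2 with 5.4390.

5.44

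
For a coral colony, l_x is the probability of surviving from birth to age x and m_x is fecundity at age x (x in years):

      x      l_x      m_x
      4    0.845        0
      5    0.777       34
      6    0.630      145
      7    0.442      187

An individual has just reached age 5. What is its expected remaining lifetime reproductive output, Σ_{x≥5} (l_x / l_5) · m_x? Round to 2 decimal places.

l_5 = 0.777. Conditional survival from age 5 to x is l_x / l_5.
  x=5: (0.777/0.777) × 34 = 34.0000
  x=6: (0.630/0.777) × 145 = 117.5676
  x=7: (0.442/0.777) × 187 = 106.3758
Sum = 34.0000 + 117.5676 + 106.3758 = 257.9434

257.94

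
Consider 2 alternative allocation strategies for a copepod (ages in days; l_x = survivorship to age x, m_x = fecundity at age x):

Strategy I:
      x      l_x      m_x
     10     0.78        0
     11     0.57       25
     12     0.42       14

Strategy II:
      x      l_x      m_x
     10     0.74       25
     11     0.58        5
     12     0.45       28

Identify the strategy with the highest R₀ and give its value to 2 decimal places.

Strategy I: R₀ = 0.78×0 + 0.57×25 + 0.42×14 = 20.1300
Strategy II: R₀ = 0.74×25 + 0.58×5 + 0.45×28 = 34.0000
Highest R₀: strategy II with 34.0000.

34.00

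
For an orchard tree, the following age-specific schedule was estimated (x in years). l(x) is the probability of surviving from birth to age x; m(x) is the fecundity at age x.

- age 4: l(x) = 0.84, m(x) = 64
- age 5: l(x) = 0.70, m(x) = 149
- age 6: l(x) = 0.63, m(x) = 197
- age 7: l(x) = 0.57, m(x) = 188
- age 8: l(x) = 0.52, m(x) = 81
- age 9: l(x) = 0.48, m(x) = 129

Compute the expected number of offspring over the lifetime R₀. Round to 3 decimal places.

R₀ = Σ l(x) m(x):
  age 4: 0.84 × 64 = 53.7600
  age 5: 0.70 × 149 = 104.3000
  age 6: 0.63 × 197 = 124.1100
  age 7: 0.57 × 188 = 107.1600
  age 8: 0.52 × 81 = 42.1200
  age 9: 0.48 × 129 = 61.9200
R₀ = 53.7600 + 104.3000 + 124.1100 + 107.1600 + 42.1200 + 61.9200 = 493.3700

493.370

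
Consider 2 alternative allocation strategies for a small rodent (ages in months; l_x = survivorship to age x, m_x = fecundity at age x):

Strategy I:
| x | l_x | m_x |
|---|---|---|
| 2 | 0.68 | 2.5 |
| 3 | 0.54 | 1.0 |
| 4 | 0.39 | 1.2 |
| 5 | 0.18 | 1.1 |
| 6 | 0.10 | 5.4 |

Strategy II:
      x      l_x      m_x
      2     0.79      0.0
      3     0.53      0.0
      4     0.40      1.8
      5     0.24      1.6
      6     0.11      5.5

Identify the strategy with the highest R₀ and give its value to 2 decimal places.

Strategy I: R₀ = 0.68×2.5 + 0.54×1.0 + 0.39×1.2 + 0.18×1.1 + 0.10×5.4 = 3.4460
Strategy II: R₀ = 0.79×0.0 + 0.53×0.0 + 0.40×1.8 + 0.24×1.6 + 0.11×5.5 = 1.7090
Highest R₀: strategy I with 3.4460.

3.45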